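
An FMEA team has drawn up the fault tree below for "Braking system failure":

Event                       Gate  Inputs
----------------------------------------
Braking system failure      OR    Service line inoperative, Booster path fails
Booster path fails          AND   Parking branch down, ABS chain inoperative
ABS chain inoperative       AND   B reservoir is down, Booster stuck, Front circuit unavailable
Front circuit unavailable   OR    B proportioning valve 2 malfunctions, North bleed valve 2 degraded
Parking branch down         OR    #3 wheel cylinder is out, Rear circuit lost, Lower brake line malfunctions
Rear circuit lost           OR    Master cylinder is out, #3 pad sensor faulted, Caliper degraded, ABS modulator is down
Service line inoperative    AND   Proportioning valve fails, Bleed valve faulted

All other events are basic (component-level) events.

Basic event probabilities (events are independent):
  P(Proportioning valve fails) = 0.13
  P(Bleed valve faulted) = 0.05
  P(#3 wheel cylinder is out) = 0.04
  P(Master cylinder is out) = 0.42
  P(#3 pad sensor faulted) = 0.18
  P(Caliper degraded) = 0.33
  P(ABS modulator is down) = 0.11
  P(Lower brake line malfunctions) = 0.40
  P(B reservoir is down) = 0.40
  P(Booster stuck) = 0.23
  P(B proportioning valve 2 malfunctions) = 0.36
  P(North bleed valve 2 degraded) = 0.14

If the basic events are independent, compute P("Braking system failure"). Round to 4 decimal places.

0.0409

P(Service line inoperative) [AND] = 0.13 × 0.05 = 0.006500
P(Rear circuit lost) [OR] = 1 − (1−0.42) × (1−0.18) × (1−0.33) × (1−0.11) = 0.716400
P(Parking branch down) [OR] = 1 − (1−0.04) × (1−0.716400) × (1−0.40) = 0.836646
P(Front circuit unavailable) [OR] = 1 − (1−0.36) × (1−0.14) = 0.449600
P(ABS chain inoperative) [AND] = 0.40 × 0.23 × 0.449600 = 0.041363
P(Booster path fails) [AND] = 0.836646 × 0.041363 = 0.034606
P(Braking system failure) [OR] = 1 − (1−0.006500) × (1−0.034606) = 0.040881
Rounded to 4 decimal places: P(Braking system failure) ≈ 0.0409.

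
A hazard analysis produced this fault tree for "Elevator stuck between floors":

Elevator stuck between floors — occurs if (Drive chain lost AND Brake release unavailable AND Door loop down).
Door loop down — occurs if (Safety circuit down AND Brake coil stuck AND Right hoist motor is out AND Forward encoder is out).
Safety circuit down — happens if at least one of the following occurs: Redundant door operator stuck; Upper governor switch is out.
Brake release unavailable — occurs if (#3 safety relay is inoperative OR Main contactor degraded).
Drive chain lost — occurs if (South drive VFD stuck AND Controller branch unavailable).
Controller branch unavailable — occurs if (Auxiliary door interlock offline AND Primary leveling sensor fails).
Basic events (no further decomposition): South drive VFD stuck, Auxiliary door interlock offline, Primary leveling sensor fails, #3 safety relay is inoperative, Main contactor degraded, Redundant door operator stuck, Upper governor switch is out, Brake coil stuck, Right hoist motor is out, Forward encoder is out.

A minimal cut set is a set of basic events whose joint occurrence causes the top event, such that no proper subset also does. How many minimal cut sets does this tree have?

4

Controller branch unavailable [AND]: one cut set from each child combined → 1 × 1 = 1 cut set(s).
Drive chain lost [AND]: one cut set from each child combined → 1 × 1 = 1 cut set(s).
Brake release unavailable [OR]: union of children's cut sets → 2 cut set(s).
Safety circuit down [OR]: union of children's cut sets → 2 cut set(s).
Door loop down [AND]: one cut set from each child combined → 2 × 1 × 1 × 1 = 2 cut set(s).
Elevator stuck between floors [AND]: one cut set from each child combined → 1 × 2 × 2 = 4 cut set(s).
Minimal cut sets: {#3 safety relay is inoperative, Auxiliary door interlock offline, Brake coil stuck, Forward encoder is out, Primary leveling sensor fails, Redundant door operator stuck, Right hoist motor is out, South drive VFD stuck}; {#3 safety relay is inoperative, Auxiliary door interlock offline, Brake coil stuck, Forward encoder is out, Primary leveling sensor fails, Right hoist motor is out, South drive VFD stuck, Upper governor switch is out}; {Auxiliary door interlock offline, Brake coil stuck, Forward encoder is out, Main contactor degraded, Primary leveling sensor fails, Redundant door operator stuck, Right hoist motor is out, South drive VFD stuck}; {Auxiliary door interlock offline, Brake coil stuck, Forward encoder is out, Main contactor degraded, Primary leveling sensor fails, Right hoist motor is out, South drive VFD stuck, Upper governor switch is out}.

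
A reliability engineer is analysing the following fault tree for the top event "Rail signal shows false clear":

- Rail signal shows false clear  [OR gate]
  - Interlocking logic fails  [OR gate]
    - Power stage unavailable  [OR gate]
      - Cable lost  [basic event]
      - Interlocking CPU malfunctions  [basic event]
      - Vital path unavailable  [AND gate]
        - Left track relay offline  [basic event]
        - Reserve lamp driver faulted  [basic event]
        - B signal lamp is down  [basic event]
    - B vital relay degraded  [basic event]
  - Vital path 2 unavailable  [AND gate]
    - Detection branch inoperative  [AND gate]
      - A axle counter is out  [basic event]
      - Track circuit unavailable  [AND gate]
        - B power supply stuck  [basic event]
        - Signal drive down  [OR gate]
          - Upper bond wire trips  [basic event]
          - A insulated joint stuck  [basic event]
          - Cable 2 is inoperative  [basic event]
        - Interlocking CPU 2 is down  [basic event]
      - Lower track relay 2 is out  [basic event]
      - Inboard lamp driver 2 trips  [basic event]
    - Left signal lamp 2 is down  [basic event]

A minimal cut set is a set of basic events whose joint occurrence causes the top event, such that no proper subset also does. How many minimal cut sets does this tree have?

Vital path unavailable [AND]: one cut set from each child combined → 1 × 1 × 1 = 1 cut set(s).
Power stage unavailable [OR]: union of children's cut sets → 3 cut set(s).
Interlocking logic fails [OR]: union of children's cut sets → 4 cut set(s).
Signal drive down [OR]: union of children's cut sets → 3 cut set(s).
Track circuit unavailable [AND]: one cut set from each child combined → 1 × 3 × 1 = 3 cut set(s).
Detection branch inoperative [AND]: one cut set from each child combined → 1 × 3 × 1 × 1 = 3 cut set(s).
Vital path 2 unavailable [AND]: one cut set from each child combined → 3 × 1 = 3 cut set(s).
Rail signal shows false clear [OR]: union of children's cut sets → 7 cut set(s).
Minimal cut sets: {Cable lost}; {Interlocking CPU malfunctions}; {B signal lamp is down, Left track relay offline, Reserve lamp driver faulted}; {B vital relay degraded}; {A axle counter is out, B power supply stuck, Inboard lamp driver 2 trips, Interlocking CPU 2 is down, Left signal lamp 2 is down, Lower track relay 2 is out, Upper bond wire trips}; {A axle counter is out, A insulated joint stuck, B power supply stuck, Inboard lamp driver 2 trips, Interlocking CPU 2 is down, Left signal lamp 2 is down, Lower track relay 2 is out}; {A axle counter is out, B power supply stuck, Cable 2 is inoperative, Inboard lamp driver 2 trips, Interlocking CPU 2 is down, Left signal lamp 2 is down, Lower track relay 2 is out}.

7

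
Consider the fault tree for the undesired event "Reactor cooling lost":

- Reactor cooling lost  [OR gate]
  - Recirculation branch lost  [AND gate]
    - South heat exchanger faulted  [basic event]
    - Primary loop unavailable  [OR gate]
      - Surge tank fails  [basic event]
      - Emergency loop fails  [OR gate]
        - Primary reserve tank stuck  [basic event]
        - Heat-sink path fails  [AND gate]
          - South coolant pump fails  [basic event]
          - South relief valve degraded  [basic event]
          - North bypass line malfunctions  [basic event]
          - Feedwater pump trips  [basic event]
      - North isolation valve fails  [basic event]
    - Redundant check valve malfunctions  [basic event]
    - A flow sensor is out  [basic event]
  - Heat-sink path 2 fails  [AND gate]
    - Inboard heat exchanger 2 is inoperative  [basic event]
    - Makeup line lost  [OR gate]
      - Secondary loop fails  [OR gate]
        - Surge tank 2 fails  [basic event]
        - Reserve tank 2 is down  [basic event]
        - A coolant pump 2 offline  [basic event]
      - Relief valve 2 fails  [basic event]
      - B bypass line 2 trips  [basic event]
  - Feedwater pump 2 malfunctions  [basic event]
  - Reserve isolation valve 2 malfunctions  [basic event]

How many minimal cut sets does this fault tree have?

Heat-sink path fails [AND]: one cut set from each child combined → 1 × 1 × 1 × 1 = 1 cut set(s).
Emergency loop fails [OR]: union of children's cut sets → 2 cut set(s).
Primary loop unavailable [OR]: union of children's cut sets → 4 cut set(s).
Recirculation branch lost [AND]: one cut set from each child combined → 1 × 4 × 1 × 1 = 4 cut set(s).
Secondary loop fails [OR]: union of children's cut sets → 3 cut set(s).
Makeup line lost [OR]: union of children's cut sets → 5 cut set(s).
Heat-sink path 2 fails [AND]: one cut set from each child combined → 1 × 5 = 5 cut set(s).
Reactor cooling lost [OR]: union of children's cut sets → 11 cut set(s).

11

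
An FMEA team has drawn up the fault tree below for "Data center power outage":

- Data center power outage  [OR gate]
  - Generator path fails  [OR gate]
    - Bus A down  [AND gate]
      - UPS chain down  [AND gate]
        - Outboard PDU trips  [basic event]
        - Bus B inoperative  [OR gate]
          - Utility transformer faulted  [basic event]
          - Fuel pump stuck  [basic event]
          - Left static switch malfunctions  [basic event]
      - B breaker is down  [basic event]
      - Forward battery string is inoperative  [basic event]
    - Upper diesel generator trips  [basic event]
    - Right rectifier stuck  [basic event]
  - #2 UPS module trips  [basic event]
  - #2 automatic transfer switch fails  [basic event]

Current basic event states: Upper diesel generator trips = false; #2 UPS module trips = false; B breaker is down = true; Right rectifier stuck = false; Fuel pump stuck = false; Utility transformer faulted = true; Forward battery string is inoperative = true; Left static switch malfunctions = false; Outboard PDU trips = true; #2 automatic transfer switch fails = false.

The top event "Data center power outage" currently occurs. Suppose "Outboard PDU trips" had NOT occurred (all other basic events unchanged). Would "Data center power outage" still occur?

Counterfactual: set "Outboard PDU trips" to not occurred.
Bus B inoperative [OR]: Utility transformer faulted=occurs, Fuel pump stuck=not, Left static switch malfunctions=not → at least one input occurs → occurs.
UPS chain down [AND]: Outboard PDU trips=not, Bus B inoperative=occurs → not all inputs occur → does not occur.
Bus A down [AND]: UPS chain down=not, B breaker is down=occurs, Forward battery string is inoperative=occurs → not all inputs occur → does not occur.
Generator path fails [OR]: Bus A down=not, Upper diesel generator trips=not, Right rectifier stuck=not → no input occurs → does not occur.
Data center power outage [OR]: Generator path fails=not, #2 UPS module trips=not, #2 automatic transfer switch fails=not → no input occurs → does not occur.

No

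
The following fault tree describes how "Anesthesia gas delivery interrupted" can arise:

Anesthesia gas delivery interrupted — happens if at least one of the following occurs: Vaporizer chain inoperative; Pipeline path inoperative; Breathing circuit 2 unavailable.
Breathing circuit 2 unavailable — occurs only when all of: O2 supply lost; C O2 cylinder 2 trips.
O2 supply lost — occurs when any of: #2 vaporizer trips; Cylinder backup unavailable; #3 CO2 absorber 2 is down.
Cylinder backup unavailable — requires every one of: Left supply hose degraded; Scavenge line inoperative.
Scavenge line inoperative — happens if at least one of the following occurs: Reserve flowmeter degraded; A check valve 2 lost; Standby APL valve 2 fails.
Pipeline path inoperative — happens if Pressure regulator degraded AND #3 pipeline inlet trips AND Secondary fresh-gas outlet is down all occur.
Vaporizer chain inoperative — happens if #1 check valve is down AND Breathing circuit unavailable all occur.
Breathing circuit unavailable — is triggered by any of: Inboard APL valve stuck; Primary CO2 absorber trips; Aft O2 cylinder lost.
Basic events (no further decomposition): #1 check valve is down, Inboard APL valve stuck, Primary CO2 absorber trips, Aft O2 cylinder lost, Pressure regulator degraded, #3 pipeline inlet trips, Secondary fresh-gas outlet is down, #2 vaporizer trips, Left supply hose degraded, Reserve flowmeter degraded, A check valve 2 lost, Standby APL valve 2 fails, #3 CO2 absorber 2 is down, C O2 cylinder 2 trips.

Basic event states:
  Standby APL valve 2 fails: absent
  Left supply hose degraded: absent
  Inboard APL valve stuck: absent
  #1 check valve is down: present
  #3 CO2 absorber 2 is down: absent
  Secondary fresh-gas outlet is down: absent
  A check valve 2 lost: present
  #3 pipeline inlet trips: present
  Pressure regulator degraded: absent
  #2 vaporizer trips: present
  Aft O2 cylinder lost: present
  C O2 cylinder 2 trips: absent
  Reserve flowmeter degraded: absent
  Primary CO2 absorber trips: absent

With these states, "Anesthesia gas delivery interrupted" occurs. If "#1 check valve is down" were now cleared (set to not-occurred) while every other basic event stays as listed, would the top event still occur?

Counterfactual: set "#1 check valve is down" to not occurred.
Breathing circuit unavailable [OR]: Inboard APL valve stuck=not, Primary CO2 absorber trips=not, Aft O2 cylinder lost=occurs → at least one input occurs → occurs.
Vaporizer chain inoperative [AND]: #1 check valve is down=not, Breathing circuit unavailable=occurs → not all inputs occur → does not occur.
Pipeline path inoperative [AND]: Pressure regulator degraded=not, #3 pipeline inlet trips=occurs, Secondary fresh-gas outlet is down=not → not all inputs occur → does not occur.
Scavenge line inoperative [OR]: Reserve flowmeter degraded=not, A check valve 2 lost=occurs, Standby APL valve 2 fails=not → at least one input occurs → occurs.
Cylinder backup unavailable [AND]: Left supply hose degraded=not, Scavenge line inoperative=occurs → not all inputs occur → does not occur.
O2 supply lost [OR]: #2 vaporizer trips=occurs, Cylinder backup unavailable=not, #3 CO2 absorber 2 is down=not → at least one input occurs → occurs.
Breathing circuit 2 unavailable [AND]: O2 supply lost=occurs, C O2 cylinder 2 trips=not → not all inputs occur → does not occur.
Anesthesia gas delivery interrupted [OR]: Vaporizer chain inoperative=not, Pipeline path inoperative=not, Breathing circuit 2 unavailable=not → no input occurs → does not occur.

No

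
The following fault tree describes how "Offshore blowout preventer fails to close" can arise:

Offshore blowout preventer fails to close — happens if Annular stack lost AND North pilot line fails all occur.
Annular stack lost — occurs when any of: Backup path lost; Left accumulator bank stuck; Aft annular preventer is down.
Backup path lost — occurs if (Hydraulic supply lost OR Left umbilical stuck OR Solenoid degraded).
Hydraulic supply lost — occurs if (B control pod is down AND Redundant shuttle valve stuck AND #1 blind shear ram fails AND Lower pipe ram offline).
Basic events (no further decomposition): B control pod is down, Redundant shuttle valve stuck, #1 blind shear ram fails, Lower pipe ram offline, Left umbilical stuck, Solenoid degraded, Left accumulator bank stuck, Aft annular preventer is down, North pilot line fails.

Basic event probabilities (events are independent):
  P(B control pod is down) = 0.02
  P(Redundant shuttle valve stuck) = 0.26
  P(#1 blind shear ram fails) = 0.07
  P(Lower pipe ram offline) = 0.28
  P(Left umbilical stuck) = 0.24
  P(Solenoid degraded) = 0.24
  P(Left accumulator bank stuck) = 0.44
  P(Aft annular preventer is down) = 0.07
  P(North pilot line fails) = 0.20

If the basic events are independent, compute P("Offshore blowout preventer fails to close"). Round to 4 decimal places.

0.1398

P(Hydraulic supply lost) [AND] = 0.02 × 0.26 × 0.07 × 0.28 = 0.000102
P(Backup path lost) [OR] = 1 − (1−0.000102) × (1−0.24) × (1−0.24) = 0.422459
P(Annular stack lost) [OR] = 1 − (1−0.422459) × (1−0.44) × (1−0.07) = 0.699217
P(Offshore blowout preventer fails to close) [AND] = 0.699217 × 0.20 = 0.139843
Rounded to 4 decimal places: P(Offshore blowout preventer fails to close) ≈ 0.1398.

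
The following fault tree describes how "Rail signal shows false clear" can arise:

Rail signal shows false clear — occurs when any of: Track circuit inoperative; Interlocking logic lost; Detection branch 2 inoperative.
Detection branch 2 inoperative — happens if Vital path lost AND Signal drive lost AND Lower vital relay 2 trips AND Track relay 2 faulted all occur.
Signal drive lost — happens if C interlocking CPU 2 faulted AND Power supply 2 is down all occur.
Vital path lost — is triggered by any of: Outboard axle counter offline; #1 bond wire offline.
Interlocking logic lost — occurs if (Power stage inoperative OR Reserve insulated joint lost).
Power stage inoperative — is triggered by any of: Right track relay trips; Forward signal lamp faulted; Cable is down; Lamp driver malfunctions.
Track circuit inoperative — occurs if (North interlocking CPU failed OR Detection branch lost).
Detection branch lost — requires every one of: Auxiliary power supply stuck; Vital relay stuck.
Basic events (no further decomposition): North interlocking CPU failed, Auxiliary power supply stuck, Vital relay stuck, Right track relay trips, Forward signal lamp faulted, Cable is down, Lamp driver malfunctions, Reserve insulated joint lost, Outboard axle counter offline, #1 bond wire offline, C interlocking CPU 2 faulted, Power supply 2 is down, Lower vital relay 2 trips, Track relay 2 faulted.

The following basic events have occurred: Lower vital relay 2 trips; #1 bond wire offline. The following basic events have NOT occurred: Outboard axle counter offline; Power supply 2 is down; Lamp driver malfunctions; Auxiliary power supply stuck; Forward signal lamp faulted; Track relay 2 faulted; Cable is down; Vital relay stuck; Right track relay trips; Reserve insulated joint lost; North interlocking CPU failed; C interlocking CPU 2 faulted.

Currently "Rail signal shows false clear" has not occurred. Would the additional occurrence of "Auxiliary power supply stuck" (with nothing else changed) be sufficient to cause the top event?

No

Counterfactual: set "Auxiliary power supply stuck" to occurred.
Detection branch lost [AND]: Auxiliary power supply stuck=occurs, Vital relay stuck=not → not all inputs occur → does not occur.
Track circuit inoperative [OR]: North interlocking CPU failed=not, Detection branch lost=not → no input occurs → does not occur.
Power stage inoperative [OR]: Right track relay trips=not, Forward signal lamp faulted=not, Cable is down=not, Lamp driver malfunctions=not → no input occurs → does not occur.
Interlocking logic lost [OR]: Power stage inoperative=not, Reserve insulated joint lost=not → no input occurs → does not occur.
Vital path lost [OR]: Outboard axle counter offline=not, #1 bond wire offline=occurs → at least one input occurs → occurs.
Signal drive lost [AND]: C interlocking CPU 2 faulted=not, Power supply 2 is down=not → not all inputs occur → does not occur.
Detection branch 2 inoperative [AND]: Vital path lost=occurs, Signal drive lost=not, Lower vital relay 2 trips=occurs, Track relay 2 faulted=not → not all inputs occur → does not occur.
Rail signal shows false clear [OR]: Track circuit inoperative=not, Interlocking logic lost=not, Detection branch 2 inoperative=not → no input occurs → does not occur.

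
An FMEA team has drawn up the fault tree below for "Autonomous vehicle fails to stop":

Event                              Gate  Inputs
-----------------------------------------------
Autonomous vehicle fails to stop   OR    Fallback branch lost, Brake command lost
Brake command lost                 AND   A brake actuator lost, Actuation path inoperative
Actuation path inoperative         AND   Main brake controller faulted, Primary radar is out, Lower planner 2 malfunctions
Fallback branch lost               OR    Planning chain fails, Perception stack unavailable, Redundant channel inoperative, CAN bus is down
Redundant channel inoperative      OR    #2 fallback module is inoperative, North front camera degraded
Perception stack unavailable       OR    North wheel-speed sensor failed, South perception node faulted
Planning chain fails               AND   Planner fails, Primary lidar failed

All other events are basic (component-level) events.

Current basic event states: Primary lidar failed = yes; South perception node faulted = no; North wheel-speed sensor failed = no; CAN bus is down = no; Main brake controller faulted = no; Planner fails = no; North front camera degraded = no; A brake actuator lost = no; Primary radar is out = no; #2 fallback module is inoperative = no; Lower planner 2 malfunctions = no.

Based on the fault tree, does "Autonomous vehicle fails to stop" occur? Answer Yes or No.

Planning chain fails [AND]: Planner fails=not, Primary lidar failed=occurs → not all inputs occur → does not occur.
Perception stack unavailable [OR]: North wheel-speed sensor failed=not, South perception node faulted=not → no input occurs → does not occur.
Redundant channel inoperative [OR]: #2 fallback module is inoperative=not, North front camera degraded=not → no input occurs → does not occur.
Fallback branch lost [OR]: Planning chain fails=not, Perception stack unavailable=not, Redundant channel inoperative=not, CAN bus is down=not → no input occurs → does not occur.
Actuation path inoperative [AND]: Main brake controller faulted=not, Primary radar is out=not, Lower planner 2 malfunctions=not → not all inputs occur → does not occur.
Brake command lost [AND]: A brake actuator lost=not, Actuation path inoperative=not → not all inputs occur → does not occur.
Autonomous vehicle fails to stop [OR]: Fallback branch lost=not, Brake command lost=not → no input occurs → does not occur.

No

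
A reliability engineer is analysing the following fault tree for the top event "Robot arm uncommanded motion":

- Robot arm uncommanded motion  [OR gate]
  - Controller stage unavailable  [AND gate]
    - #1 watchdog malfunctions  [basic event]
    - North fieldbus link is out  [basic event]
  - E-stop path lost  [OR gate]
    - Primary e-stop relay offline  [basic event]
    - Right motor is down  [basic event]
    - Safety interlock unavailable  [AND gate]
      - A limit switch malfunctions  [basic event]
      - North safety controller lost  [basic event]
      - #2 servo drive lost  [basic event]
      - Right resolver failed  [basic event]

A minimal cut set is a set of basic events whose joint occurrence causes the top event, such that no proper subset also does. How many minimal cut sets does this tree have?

4

Controller stage unavailable [AND]: one cut set from each child combined → 1 × 1 = 1 cut set(s).
Safety interlock unavailable [AND]: one cut set from each child combined → 1 × 1 × 1 × 1 = 1 cut set(s).
E-stop path lost [OR]: union of children's cut sets → 3 cut set(s).
Robot arm uncommanded motion [OR]: union of children's cut sets → 4 cut set(s).
Minimal cut sets: {#1 watchdog malfunctions, North fieldbus link is out}; {Primary e-stop relay offline}; {Right motor is down}; {#2 servo drive lost, A limit switch malfunctions, North safety controller lost, Right resolver failed}.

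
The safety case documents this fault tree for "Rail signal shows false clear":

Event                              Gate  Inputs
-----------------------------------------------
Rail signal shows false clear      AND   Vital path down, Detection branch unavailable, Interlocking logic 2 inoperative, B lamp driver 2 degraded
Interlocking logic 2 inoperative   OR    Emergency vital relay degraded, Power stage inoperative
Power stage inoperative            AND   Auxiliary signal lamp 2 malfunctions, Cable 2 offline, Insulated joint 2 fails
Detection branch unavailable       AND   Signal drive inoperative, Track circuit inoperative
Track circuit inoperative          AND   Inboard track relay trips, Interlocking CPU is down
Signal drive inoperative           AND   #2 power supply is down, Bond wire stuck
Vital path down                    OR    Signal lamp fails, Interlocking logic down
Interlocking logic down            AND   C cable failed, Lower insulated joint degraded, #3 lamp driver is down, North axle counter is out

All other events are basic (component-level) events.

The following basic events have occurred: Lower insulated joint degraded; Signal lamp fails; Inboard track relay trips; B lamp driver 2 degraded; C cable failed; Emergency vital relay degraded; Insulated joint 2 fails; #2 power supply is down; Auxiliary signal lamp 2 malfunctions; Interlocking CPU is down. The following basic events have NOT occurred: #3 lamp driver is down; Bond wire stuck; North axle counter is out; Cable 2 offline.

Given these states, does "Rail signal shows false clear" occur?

No

Interlocking logic down [AND]: C cable failed=occurs, Lower insulated joint degraded=occurs, #3 lamp driver is down=not, North axle counter is out=not → not all inputs occur → does not occur.
Vital path down [OR]: Signal lamp fails=occurs, Interlocking logic down=not → at least one input occurs → occurs.
Signal drive inoperative [AND]: #2 power supply is down=occurs, Bond wire stuck=not → not all inputs occur → does not occur.
Track circuit inoperative [AND]: Inboard track relay trips=occurs, Interlocking CPU is down=occurs → all inputs occur → occurs.
Detection branch unavailable [AND]: Signal drive inoperative=not, Track circuit inoperative=occurs → not all inputs occur → does not occur.
Power stage inoperative [AND]: Auxiliary signal lamp 2 malfunctions=occurs, Cable 2 offline=not, Insulated joint 2 fails=occurs → not all inputs occur → does not occur.
Interlocking logic 2 inoperative [OR]: Emergency vital relay degraded=occurs, Power stage inoperative=not → at least one input occurs → occurs.
Rail signal shows false clear [AND]: Vital path down=occurs, Detection branch unavailable=not, Interlocking logic 2 inoperative=occurs, B lamp driver 2 degraded=occurs → not all inputs occur → does not occur.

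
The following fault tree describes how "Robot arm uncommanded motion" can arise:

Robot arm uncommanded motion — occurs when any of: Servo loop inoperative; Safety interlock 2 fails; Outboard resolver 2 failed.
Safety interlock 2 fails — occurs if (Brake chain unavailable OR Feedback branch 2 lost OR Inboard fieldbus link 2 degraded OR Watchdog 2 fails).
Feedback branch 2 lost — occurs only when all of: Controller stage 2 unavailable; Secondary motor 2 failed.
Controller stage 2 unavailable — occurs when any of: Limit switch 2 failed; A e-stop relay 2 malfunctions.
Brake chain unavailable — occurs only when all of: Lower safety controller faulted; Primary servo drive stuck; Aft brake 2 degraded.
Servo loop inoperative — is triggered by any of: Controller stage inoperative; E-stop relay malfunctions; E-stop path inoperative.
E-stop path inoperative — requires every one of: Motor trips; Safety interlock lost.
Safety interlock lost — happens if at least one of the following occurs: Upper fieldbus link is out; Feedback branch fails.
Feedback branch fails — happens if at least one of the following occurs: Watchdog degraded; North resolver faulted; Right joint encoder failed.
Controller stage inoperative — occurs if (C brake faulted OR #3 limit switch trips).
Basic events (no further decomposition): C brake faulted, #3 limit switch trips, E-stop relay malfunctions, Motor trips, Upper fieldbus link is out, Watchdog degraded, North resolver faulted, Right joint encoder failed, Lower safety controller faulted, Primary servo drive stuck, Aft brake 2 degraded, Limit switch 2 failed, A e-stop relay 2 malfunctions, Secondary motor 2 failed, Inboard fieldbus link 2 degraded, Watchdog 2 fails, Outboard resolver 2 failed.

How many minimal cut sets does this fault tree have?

13

Controller stage inoperative [OR]: union of children's cut sets → 2 cut set(s).
Feedback branch fails [OR]: union of children's cut sets → 3 cut set(s).
Safety interlock lost [OR]: union of children's cut sets → 4 cut set(s).
E-stop path inoperative [AND]: one cut set from each child combined → 1 × 4 = 4 cut set(s).
Servo loop inoperative [OR]: union of children's cut sets → 7 cut set(s).
Brake chain unavailable [AND]: one cut set from each child combined → 1 × 1 × 1 = 1 cut set(s).
Controller stage 2 unavailable [OR]: union of children's cut sets → 2 cut set(s).
Feedback branch 2 lost [AND]: one cut set from each child combined → 2 × 1 = 2 cut set(s).
Safety interlock 2 fails [OR]: union of children's cut sets → 5 cut set(s).
Robot arm uncommanded motion [OR]: union of children's cut sets → 13 cut set(s).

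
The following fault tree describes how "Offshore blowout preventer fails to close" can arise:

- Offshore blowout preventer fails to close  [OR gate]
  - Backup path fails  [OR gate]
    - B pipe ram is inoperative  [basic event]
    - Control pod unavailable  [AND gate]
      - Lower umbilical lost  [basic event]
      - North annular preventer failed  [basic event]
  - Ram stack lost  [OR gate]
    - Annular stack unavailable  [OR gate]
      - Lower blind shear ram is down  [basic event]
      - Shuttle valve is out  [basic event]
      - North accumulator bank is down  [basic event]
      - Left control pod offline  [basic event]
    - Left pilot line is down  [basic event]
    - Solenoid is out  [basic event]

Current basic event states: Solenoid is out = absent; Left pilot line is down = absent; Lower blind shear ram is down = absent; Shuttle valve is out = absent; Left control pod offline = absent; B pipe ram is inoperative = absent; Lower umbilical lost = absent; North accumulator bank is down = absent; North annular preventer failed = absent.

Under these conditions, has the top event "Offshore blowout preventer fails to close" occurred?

Control pod unavailable [AND]: Lower umbilical lost=not, North annular preventer failed=not → not all inputs occur → does not occur.
Backup path fails [OR]: B pipe ram is inoperative=not, Control pod unavailable=not → no input occurs → does not occur.
Annular stack unavailable [OR]: Lower blind shear ram is down=not, Shuttle valve is out=not, North accumulator bank is down=not, Left control pod offline=not → no input occurs → does not occur.
Ram stack lost [OR]: Annular stack unavailable=not, Left pilot line is down=not, Solenoid is out=not → no input occurs → does not occur.
Offshore blowout preventer fails to close [OR]: Backup path fails=not, Ram stack lost=not → no input occurs → does not occur.

No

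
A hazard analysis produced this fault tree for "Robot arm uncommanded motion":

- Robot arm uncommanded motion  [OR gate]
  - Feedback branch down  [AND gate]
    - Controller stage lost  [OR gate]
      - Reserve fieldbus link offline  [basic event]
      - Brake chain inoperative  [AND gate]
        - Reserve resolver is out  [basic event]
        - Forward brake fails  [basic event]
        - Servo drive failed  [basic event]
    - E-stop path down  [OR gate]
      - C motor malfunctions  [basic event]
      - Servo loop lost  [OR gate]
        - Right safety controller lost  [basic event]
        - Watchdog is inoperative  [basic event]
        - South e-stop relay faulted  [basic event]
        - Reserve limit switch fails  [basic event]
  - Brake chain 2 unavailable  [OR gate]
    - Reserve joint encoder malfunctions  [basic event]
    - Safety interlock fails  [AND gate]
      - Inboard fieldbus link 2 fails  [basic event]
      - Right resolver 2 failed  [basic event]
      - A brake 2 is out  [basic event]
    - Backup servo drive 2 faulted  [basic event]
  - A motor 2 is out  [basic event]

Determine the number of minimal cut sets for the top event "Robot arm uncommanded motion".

14

Brake chain inoperative [AND]: one cut set from each child combined → 1 × 1 × 1 = 1 cut set(s).
Controller stage lost [OR]: union of children's cut sets → 2 cut set(s).
Servo loop lost [OR]: union of children's cut sets → 4 cut set(s).
E-stop path down [OR]: union of children's cut sets → 5 cut set(s).
Feedback branch down [AND]: one cut set from each child combined → 2 × 5 = 10 cut set(s).
Safety interlock fails [AND]: one cut set from each child combined → 1 × 1 × 1 = 1 cut set(s).
Brake chain 2 unavailable [OR]: union of children's cut sets → 3 cut set(s).
Robot arm uncommanded motion [OR]: union of children's cut sets → 14 cut set(s).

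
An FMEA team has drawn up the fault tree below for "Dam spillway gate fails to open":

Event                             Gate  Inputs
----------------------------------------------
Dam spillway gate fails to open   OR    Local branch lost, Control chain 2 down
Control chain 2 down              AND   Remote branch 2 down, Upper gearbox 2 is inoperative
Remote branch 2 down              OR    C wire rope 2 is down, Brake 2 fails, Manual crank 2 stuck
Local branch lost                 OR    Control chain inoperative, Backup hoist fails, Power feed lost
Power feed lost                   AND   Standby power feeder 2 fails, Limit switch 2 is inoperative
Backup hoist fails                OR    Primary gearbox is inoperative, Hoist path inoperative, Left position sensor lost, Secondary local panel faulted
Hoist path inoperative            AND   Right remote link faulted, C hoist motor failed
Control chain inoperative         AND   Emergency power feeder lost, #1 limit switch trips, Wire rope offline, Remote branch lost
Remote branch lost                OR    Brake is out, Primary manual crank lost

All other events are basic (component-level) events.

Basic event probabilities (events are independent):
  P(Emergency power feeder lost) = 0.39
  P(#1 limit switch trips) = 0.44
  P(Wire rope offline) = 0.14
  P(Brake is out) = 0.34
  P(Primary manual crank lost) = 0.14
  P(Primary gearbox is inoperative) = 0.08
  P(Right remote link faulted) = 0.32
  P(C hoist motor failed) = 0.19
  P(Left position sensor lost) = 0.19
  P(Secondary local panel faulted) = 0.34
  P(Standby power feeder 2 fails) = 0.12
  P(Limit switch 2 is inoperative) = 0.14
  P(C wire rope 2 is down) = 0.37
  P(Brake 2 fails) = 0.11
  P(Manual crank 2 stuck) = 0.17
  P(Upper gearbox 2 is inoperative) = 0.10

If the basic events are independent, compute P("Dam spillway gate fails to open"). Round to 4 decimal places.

P(Remote branch lost) [OR] = 1 − (1−0.34) × (1−0.14) = 0.432400
P(Control chain inoperative) [AND] = 0.39 × 0.44 × 0.14 × 0.432400 = 0.010388
P(Hoist path inoperative) [AND] = 0.32 × 0.19 = 0.060800
P(Backup hoist fails) [OR] = 1 − (1−0.08) × (1−0.060800) × (1−0.19) × (1−0.34) = 0.538071
P(Power feed lost) [AND] = 0.12 × 0.14 = 0.016800
P(Local branch lost) [OR] = 1 − (1−0.010388) × (1−0.538071) × (1−0.016800) = 0.550549
P(Remote branch 2 down) [OR] = 1 − (1−0.37) × (1−0.11) × (1−0.17) = 0.534619
P(Control chain 2 down) [AND] = 0.534619 × 0.10 = 0.053462
P(Dam spillway gate fails to open) [OR] = 1 − (1−0.550549) × (1−0.053462) = 0.574578
Rounded to 4 decimal places: P(Dam spillway gate fails to open) ≈ 0.5746.

0.5746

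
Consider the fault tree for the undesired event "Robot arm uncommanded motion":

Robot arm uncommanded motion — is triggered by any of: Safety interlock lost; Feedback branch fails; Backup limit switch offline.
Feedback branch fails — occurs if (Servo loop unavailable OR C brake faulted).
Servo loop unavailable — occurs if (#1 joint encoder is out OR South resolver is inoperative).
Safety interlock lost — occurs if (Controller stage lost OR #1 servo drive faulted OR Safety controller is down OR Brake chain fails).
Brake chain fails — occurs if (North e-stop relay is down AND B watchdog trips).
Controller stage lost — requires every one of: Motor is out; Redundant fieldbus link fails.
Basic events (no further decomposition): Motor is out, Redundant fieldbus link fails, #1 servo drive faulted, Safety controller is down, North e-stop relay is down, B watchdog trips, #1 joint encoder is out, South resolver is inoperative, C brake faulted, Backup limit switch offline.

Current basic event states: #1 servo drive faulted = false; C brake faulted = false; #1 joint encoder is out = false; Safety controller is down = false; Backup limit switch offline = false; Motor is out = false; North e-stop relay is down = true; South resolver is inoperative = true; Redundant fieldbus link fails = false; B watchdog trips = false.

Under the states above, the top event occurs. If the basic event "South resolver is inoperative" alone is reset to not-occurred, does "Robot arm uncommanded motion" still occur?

Counterfactual: set "South resolver is inoperative" to not occurred.
Controller stage lost [AND]: Motor is out=not, Redundant fieldbus link fails=not → not all inputs occur → does not occur.
Brake chain fails [AND]: North e-stop relay is down=occurs, B watchdog trips=not → not all inputs occur → does not occur.
Safety interlock lost [OR]: Controller stage lost=not, #1 servo drive faulted=not, Safety controller is down=not, Brake chain fails=not → no input occurs → does not occur.
Servo loop unavailable [OR]: #1 joint encoder is out=not, South resolver is inoperative=not → no input occurs → does not occur.
Feedback branch fails [OR]: Servo loop unavailable=not, C brake faulted=not → no input occurs → does not occur.
Robot arm uncommanded motion [OR]: Safety interlock lost=not, Feedback branch fails=not, Backup limit switch offline=not → no input occurs → does not occur.

No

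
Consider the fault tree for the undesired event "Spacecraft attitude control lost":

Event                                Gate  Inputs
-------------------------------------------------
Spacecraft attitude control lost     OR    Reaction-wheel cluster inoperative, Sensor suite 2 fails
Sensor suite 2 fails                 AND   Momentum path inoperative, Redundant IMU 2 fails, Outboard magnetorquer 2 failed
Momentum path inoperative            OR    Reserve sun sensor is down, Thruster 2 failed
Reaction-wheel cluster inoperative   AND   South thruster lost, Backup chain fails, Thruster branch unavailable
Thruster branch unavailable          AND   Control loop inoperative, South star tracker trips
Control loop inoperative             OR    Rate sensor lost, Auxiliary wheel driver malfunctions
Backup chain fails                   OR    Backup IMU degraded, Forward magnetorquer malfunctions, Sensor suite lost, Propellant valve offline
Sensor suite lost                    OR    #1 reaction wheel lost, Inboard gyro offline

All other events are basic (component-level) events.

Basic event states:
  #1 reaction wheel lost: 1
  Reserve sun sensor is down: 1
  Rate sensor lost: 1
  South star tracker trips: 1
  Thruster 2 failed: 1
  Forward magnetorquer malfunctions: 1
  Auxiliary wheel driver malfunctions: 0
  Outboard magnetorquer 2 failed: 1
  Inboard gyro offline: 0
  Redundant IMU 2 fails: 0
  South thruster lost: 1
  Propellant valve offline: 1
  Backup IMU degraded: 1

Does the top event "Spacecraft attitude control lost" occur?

Sensor suite lost [OR]: #1 reaction wheel lost=occurs, Inboard gyro offline=not → at least one input occurs → occurs.
Backup chain fails [OR]: Backup IMU degraded=occurs, Forward magnetorquer malfunctions=occurs, Sensor suite lost=occurs, Propellant valve offline=occurs → at least one input occurs → occurs.
Control loop inoperative [OR]: Rate sensor lost=occurs, Auxiliary wheel driver malfunctions=not → at least one input occurs → occurs.
Thruster branch unavailable [AND]: Control loop inoperative=occurs, South star tracker trips=occurs → all inputs occur → occurs.
Reaction-wheel cluster inoperative [AND]: South thruster lost=occurs, Backup chain fails=occurs, Thruster branch unavailable=occurs → all inputs occur → occurs.
Momentum path inoperative [OR]: Reserve sun sensor is down=occurs, Thruster 2 failed=occurs → at least one input occurs → occurs.
Sensor suite 2 fails [AND]: Momentum path inoperative=occurs, Redundant IMU 2 fails=not, Outboard magnetorquer 2 failed=occurs → not all inputs occur → does not occur.
Spacecraft attitude control lost [OR]: Reaction-wheel cluster inoperative=occurs, Sensor suite 2 fails=not → at least one input occurs → occurs.

Yes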